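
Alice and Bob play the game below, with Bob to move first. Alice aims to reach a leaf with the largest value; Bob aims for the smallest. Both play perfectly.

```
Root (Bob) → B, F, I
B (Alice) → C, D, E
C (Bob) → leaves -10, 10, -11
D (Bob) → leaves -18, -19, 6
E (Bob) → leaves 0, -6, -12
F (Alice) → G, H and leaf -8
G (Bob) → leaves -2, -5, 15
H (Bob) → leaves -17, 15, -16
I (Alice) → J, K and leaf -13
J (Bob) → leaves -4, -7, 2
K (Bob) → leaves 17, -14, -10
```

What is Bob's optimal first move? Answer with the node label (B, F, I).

C (Bob): min(-10, 10, -11) = -11
D (Bob): min(-18, -19, 6) = -19
E (Bob): min(0, -6, -12) = -12
B (Alice): max(-11, -19, -12) = -11
G (Bob): min(-2, -5, 15) = -5
H (Bob): min(-17, 15, -16) = -17
F (Alice): max(-5, -17, -8) = -5
J (Bob): min(-4, -7, 2) = -7
K (Bob): min(17, -14, -10) = -14
I (Alice): max(-7, -14, -13) = -7
Root (Bob): min(-11, -5, -7) = -11
Bob picks the child with the lowest value: B (value -11).

B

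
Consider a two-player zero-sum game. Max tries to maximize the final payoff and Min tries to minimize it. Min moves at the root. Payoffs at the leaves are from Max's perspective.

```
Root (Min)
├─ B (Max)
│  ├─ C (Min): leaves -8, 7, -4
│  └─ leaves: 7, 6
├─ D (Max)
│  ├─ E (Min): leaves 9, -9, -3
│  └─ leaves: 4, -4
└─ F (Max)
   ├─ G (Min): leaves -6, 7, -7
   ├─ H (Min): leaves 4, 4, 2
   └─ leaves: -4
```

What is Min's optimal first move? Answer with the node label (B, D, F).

C (Min): min(-8, 7, -4) = -8
B (Max): max(-8, 7, 6) = 7
E (Min): min(9, -9, -3) = -9
D (Max): max(-9, 4, -4) = 4
G (Min): min(-6, 7, -7) = -7
H (Min): min(4, 4, 2) = 2
F (Max): max(-7, 2, -4) = 2
Root (Min): min(7, 4, 2) = 2
Min picks the child with the lowest value: F (value 2).

F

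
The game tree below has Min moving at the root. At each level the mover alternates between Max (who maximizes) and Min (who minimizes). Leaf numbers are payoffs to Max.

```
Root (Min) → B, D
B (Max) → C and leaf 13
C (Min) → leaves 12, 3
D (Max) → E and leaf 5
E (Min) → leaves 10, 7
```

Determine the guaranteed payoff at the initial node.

C (Min): min(12, 3) = 3
B (Max): max(3, 13) = 13
E (Min): min(10, 7) = 7
D (Max): max(7, 5) = 7
Root (Min): min(13, 7) = 7

7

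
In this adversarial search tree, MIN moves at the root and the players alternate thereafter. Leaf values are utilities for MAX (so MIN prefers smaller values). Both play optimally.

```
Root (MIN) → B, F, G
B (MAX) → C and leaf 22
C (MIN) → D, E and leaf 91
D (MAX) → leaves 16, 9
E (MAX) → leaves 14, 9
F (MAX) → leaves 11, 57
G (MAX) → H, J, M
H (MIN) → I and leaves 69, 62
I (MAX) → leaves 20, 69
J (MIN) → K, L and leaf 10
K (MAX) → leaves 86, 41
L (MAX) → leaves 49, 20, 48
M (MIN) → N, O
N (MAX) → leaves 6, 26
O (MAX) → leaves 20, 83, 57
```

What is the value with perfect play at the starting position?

D (MAX): max(16, 9) = 16
E (MAX): max(14, 9) = 14
C (MIN): min(16, 14, 91) = 14
B (MAX): max(14, 22) = 22
F (MAX): max(11, 57) = 57
I (MAX): max(20, 69) = 69
H (MIN): min(69, 69, 62) = 62
K (MAX): max(86, 41) = 86
L (MAX): max(49, 20, 48) = 49
J (MIN): min(86, 49, 10) = 10
N (MAX): max(6, 26) = 26
O (MAX): max(20, 83, 57) = 83
M (MIN): min(26, 83) = 26
G (MAX): max(62, 10, 26) = 62
Root (MIN): min(22, 57, 62) = 22

22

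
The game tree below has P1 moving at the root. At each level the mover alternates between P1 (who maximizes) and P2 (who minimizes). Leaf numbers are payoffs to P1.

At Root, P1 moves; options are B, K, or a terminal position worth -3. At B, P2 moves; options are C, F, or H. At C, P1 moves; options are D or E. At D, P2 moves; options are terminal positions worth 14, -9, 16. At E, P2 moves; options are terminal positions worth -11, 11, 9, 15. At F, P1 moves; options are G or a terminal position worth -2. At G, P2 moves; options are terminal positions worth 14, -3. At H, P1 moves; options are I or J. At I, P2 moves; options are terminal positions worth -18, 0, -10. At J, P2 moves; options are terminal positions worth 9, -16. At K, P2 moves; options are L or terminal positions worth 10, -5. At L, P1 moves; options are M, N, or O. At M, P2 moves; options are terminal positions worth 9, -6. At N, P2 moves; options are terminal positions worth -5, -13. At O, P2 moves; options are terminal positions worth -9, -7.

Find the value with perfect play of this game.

-3

D (P2): min(14, -9, 16) = -9
E (P2): min(-11, 11, 9, 15) = -11
C (P1): max(-9, -11) = -9
G (P2): min(14, -3) = -3
F (P1): max(-3, -2) = -2
I (P2): min(-18, 0, -10) = -18
J (P2): min(9, -16) = -16
H (P1): max(-18, -16) = -16
B (P2): min(-9, -2, -16) = -16
M (P2): min(9, -6) = -6
N (P2): min(-5, -13) = -13
O (P2): min(-9, -7) = -9
L (P1): max(-6, -13, -9) = -6
K (P2): min(-6, 10, -5) = -6
Root (P1): max(-16, -6, -3) = -3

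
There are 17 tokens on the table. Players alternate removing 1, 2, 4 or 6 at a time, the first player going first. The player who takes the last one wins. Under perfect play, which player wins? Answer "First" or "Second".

First

Positions where the player to move wins (W) vs loses (L):
i:   0  1  2  3  4  5  6  7  8  9 10 11 12 13 14 15 16 17
     L  W  W  L  W  W  W  W  L  W  W  L  W  W  W  W  L  W
Position 17 is W, so the first player wins.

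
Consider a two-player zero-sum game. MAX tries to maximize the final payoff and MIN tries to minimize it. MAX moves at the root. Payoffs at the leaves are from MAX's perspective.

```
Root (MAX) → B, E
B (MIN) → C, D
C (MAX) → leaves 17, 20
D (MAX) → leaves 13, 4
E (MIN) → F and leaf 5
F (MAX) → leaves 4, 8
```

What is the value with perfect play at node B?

C: max(17, 20) = 20
D: max(13, 4) = 13
B: min(20, 13) = 13

13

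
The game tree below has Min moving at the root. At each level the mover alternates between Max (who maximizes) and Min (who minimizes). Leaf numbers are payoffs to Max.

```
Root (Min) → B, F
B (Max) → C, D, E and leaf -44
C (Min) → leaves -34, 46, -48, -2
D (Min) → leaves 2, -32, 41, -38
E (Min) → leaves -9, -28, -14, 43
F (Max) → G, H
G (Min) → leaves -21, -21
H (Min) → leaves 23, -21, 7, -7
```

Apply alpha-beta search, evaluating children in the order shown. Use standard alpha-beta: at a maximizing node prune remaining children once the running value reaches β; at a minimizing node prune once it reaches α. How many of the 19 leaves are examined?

C [α=-∞,β=+∞]: v=-48
D [α=-48,β=+∞]: v=-38
E [α=-38,β=+∞]: v=-28
B [α=-∞,β=+∞]: v=-28
G [α=-∞,β=-28]: v=-21
F [α=-∞,β=-28]: v=-21 after child 1 ≥ β → β-cutoff, skip 1
Root [α=-∞,β=+∞]: v=-28
Leaves evaluated: 15 of 19.

15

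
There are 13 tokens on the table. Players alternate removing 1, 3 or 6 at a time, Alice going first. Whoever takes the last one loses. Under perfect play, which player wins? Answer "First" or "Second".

W/L table (W = player to move can force a win):
i:   0  1  2  3  4  5  6  7  8  9 10 11 12 13
     W  L  W  L  W  L  W  W  W  W  L  W  L  W
Position 13 is W, so the first player wins.

First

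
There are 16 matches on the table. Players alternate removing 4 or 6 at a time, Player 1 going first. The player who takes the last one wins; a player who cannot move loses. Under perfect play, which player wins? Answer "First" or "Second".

First

W/L table (W = player to move can force a win):
i:   0  1  2  3  4  5  6  7  8  9 10 11 12 13 14 15 16
     L  L  L  L  W  W  W  W  W  W  L  L  L  L  W  W  W
Position 16 is W, so the first player wins.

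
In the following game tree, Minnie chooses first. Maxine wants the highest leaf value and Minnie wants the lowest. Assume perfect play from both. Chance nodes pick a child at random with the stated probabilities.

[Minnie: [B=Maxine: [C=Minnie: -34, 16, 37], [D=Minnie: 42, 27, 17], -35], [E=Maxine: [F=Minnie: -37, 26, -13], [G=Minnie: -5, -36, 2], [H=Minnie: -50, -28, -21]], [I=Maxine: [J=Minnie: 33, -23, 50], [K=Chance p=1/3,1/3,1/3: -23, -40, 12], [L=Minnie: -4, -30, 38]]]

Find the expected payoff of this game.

-36

C (Minnie): min(-34, 16, 37) = -34
D (Minnie): min(42, 27, 17) = 17
B (Maxine): max(-34, 17, -35) = 17
F (Minnie): min(-37, 26, -13) = -37
G (Minnie): min(-5, -36, 2) = -36
H (Minnie): min(-50, -28, -21) = -50
E (Maxine): max(-37, -36, -50) = -36
J (Minnie): min(33, -23, 50) = -23
K (Chance): 1/3·-23 + 1/3·-40 + 1/3·12 = -17
L (Minnie): min(-4, -30, 38) = -30
I (Maxine): max(-23, -17, -30) = -17
Root (Minnie): min(17, -36, -17) = -36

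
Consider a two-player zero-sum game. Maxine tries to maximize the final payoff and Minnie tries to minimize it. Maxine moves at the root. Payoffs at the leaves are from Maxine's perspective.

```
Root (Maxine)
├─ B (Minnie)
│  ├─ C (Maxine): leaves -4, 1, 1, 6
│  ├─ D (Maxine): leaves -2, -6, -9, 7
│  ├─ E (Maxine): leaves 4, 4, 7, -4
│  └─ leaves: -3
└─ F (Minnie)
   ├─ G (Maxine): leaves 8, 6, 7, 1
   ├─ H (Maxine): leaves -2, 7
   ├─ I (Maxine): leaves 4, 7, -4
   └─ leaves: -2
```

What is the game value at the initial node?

C (Maxine): max(-4, 1, 1, 6) = 6
D (Maxine): max(-2, -6, -9, 7) = 7
E (Maxine): max(4, 4, 7, -4) = 7
B (Minnie): min(6, 7, 7, -3) = -3
G (Maxine): max(8, 6, 7, 1) = 8
H (Maxine): max(-2, 7) = 7
I (Maxine): max(4, 7, -4) = 7
F (Minnie): min(8, 7, 7, -2) = -2
Root (Maxine): max(-3, -2) = -2

-2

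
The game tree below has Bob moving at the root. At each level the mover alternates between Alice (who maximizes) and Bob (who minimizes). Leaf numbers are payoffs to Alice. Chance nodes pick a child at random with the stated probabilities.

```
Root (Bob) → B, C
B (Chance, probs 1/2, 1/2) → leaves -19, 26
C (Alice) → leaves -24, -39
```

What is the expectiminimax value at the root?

-24

B (Chance): 1/2·-19 + 1/2·26 = 3.5
C (Alice): max(-24, -39) = -24
Root (Bob): min(3.5, -24) = -24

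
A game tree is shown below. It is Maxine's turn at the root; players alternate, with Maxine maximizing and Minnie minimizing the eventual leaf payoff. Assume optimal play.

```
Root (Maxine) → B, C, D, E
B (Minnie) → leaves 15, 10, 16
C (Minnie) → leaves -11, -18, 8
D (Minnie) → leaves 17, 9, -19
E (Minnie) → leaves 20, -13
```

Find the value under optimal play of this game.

B (Minnie): min(15, 10, 16) = 10
C (Minnie): min(-11, -18, 8) = -18
D (Minnie): min(17, 9, -19) = -19
E (Minnie): min(20, -13) = -13
Root (Maxine): max(10, -18, -19, -13) = 10

10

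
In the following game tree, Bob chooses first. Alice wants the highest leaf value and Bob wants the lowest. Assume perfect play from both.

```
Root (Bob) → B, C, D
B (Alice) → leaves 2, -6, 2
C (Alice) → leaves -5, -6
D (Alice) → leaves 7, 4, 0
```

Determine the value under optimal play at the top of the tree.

-5

B (Alice): max(2, -6, 2) = 2
C (Alice): max(-5, -6) = -5
D (Alice): max(7, 4, 0) = 7
Root (Bob): min(2, -5, 7) = -5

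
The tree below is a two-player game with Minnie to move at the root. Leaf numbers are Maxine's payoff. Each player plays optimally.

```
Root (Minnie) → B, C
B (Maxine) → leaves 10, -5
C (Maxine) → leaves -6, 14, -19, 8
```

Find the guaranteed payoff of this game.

B (Maxine): max(10, -5) = 10
C (Maxine): max(-6, 14, -19, 8) = 14
Root (Minnie): min(10, 14) = 10

10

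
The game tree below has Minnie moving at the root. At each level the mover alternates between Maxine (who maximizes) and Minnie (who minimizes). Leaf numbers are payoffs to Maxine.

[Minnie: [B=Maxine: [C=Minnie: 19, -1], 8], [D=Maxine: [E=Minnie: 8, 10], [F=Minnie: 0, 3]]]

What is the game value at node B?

8

C: min(19, -1) = -1
B: max(-1, 8) = 8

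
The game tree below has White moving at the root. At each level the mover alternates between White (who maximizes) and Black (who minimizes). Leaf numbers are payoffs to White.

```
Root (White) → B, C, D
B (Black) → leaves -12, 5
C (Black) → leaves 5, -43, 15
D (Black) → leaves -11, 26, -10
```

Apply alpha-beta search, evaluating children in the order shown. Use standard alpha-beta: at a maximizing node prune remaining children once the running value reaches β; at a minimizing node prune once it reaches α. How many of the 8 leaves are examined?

B [α=-∞,β=+∞]: v=-12
C [α=-12,β=+∞]: v=-43 after child 2 ≤ α → α-cutoff, skip 1
D [α=-12,β=+∞]: v=-11
Root [α=-∞,β=+∞]: v=-11
Leaves evaluated: 7 of 8.

7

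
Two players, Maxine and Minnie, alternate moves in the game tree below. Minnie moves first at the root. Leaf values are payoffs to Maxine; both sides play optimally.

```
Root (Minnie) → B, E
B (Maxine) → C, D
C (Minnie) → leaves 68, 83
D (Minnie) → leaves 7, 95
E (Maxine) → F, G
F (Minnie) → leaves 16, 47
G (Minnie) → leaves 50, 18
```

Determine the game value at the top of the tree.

18

C (Minnie): min(68, 83) = 68
D (Minnie): min(7, 95) = 7
B (Maxine): max(68, 7) = 68
F (Minnie): min(16, 47) = 16
G (Minnie): min(50, 18) = 18
E (Maxine): max(16, 18) = 18
Root (Minnie): min(68, 18) = 18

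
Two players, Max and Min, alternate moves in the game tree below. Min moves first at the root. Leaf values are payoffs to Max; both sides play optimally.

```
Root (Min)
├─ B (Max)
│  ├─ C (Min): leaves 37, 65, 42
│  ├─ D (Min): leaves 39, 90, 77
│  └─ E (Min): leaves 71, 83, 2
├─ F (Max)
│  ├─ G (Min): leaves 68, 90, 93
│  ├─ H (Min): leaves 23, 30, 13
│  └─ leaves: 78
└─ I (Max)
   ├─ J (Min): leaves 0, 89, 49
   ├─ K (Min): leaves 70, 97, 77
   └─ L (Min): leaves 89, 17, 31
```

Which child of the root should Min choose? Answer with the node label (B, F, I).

C (Min): min(37, 65, 42) = 37
D (Min): min(39, 90, 77) = 39
E (Min): min(71, 83, 2) = 2
B (Max): max(37, 39, 2) = 39
G (Min): min(68, 90, 93) = 68
H (Min): min(23, 30, 13) = 13
F (Max): max(68, 13, 78) = 78
J (Min): min(0, 89, 49) = 0
K (Min): min(70, 97, 77) = 70
L (Min): min(89, 17, 31) = 17
I (Max): max(0, 70, 17) = 70
Root (Min): min(39, 78, 70) = 39
Min picks the child with the lowest value: B (value 39).

B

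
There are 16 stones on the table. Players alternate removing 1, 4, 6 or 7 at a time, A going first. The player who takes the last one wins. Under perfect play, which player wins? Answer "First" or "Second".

First

i:   0  1  2  3  4  5  6  7  8  9 10 11 12 13 14 15 16
     L  W  L  W  W  L  W  W  W  W  L  W  W  L  W  L  W
Position 16 is W, so the first player wins.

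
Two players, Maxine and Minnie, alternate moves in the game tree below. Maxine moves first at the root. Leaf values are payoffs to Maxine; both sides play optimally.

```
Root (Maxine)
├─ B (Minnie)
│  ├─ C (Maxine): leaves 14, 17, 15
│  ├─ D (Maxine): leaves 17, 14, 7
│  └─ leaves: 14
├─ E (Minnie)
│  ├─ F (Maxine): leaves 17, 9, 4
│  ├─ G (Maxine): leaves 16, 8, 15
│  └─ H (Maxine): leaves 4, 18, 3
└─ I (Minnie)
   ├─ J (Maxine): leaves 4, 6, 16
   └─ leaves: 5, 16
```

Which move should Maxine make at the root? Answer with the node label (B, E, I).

E

C (Maxine): max(14, 17, 15) = 17
D (Maxine): max(17, 14, 7) = 17
B (Minnie): min(17, 17, 14) = 14
F (Maxine): max(17, 9, 4) = 17
G (Maxine): max(16, 8, 15) = 16
H (Maxine): max(4, 18, 3) = 18
E (Minnie): min(17, 16, 18) = 16
J (Maxine): max(4, 6, 16) = 16
I (Minnie): min(16, 5, 16) = 5
Root (Maxine): max(14, 16, 5) = 16
Maxine picks the child with the highest value: E (value 16).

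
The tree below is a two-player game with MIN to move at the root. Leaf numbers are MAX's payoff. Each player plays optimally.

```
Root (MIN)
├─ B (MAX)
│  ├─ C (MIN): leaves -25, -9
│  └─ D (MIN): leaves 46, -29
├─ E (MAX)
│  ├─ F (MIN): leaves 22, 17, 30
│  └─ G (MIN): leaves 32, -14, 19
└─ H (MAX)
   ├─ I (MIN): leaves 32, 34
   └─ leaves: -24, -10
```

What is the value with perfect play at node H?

I: min(32, 34) = 32
H: max(32, -24, -10) = 32

32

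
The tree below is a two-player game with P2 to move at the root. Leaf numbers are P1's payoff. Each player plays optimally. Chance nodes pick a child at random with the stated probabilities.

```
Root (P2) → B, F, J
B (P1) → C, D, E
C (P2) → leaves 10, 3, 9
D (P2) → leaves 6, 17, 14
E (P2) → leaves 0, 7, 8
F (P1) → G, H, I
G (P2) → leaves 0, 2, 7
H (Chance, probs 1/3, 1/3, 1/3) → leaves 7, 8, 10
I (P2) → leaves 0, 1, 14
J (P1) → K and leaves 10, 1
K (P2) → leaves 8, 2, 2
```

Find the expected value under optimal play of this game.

6

C (P2): min(10, 3, 9) = 3
D (P2): min(6, 17, 14) = 6
E (P2): min(0, 7, 8) = 0
B (P1): max(3, 6, 0) = 6
G (P2): min(0, 2, 7) = 0
H (Chance): 1/3·7 + 1/3·8 + 1/3·10 = 8.33
I (P2): min(0, 1, 14) = 0
F (P1): max(0, 8.33, 0) = 8.33
K (P2): min(8, 2, 2) = 2
J (P1): max(2, 10, 1) = 10
Root (P2): min(6, 8.33, 10) = 6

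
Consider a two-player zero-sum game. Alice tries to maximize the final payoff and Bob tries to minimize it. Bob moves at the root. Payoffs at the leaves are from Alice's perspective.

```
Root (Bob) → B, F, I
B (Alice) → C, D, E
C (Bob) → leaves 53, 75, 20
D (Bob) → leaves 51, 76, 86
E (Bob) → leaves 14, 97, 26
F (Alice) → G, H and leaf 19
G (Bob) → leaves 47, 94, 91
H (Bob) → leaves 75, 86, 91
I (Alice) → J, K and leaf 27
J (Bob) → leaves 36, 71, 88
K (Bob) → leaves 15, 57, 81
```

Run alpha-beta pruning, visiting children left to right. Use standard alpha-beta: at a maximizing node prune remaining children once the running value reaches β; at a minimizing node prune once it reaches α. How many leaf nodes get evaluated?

C [α=-∞,β=+∞]: v=20
D [α=20,β=+∞]: v=51
E [α=51,β=+∞]: v=14 after child 1 ≤ α → α-cutoff, skip 2
B [α=-∞,β=+∞]: v=51
G [α=-∞,β=51]: v=47
H [α=47,β=51]: v=75
F [α=-∞,β=51]: v=75 after child 2 ≥ β → β-cutoff, skip 1
J [α=-∞,β=51]: v=36
K [α=36,β=51]: v=15 after child 1 ≤ α → α-cutoff, skip 2
I [α=-∞,β=51]: v=36
Root [α=-∞,β=+∞]: v=36
Leaves evaluated: 18 of 23.

18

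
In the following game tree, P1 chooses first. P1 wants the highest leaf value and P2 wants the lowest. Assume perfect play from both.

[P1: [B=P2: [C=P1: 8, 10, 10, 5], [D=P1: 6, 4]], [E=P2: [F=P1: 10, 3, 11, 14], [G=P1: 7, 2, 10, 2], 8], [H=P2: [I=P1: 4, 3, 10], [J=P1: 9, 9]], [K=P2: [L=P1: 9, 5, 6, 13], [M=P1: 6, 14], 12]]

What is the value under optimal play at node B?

C: max(8, 10, 10, 5) = 10
D: max(6, 4) = 6
B: min(10, 6) = 6

6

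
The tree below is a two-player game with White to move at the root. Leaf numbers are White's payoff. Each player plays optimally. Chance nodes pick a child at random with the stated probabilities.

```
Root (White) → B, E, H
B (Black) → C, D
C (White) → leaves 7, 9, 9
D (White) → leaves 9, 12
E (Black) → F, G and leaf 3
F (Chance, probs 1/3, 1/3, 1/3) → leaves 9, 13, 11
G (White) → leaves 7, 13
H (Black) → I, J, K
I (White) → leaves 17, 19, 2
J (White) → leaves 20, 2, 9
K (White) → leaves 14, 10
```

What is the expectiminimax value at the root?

C (White): max(7, 9, 9) = 9
D (White): max(9, 12) = 12
B (Black): min(9, 12) = 9
F (Chance): 1/3·9 + 1/3·13 + 1/3·11 = 11
G (White): max(7, 13) = 13
E (Black): min(11, 13, 3) = 3
I (White): max(17, 19, 2) = 19
J (White): max(20, 2, 9) = 20
K (White): max(14, 10) = 14
H (Black): min(19, 20, 14) = 14
Root (White): max(9, 3, 14) = 14

14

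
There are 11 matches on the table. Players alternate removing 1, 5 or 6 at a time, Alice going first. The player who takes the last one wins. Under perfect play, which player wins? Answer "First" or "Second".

i:   0  1  2  3  4  5  6  7  8  9 10 11
     L  W  L  W  L  W  W  W  W  W  W  L
Position 11 is L, so the second player wins.

Second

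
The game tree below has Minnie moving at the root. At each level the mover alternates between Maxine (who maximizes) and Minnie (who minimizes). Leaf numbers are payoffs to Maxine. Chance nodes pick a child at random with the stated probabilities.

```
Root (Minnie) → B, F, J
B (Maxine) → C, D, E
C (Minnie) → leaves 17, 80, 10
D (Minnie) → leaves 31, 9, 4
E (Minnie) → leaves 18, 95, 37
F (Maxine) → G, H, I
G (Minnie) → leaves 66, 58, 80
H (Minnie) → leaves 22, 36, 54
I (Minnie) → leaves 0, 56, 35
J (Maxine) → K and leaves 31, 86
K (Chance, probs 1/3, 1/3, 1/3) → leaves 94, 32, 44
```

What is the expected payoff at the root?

C (Minnie): min(17, 80, 10) = 10
D (Minnie): min(31, 9, 4) = 4
E (Minnie): min(18, 95, 37) = 18
B (Maxine): max(10, 4, 18) = 18
G (Minnie): min(66, 58, 80) = 58
H (Minnie): min(22, 36, 54) = 22
I (Minnie): min(0, 56, 35) = 0
F (Maxine): max(58, 22, 0) = 58
K (Chance): 1/3·94 + 1/3·32 + 1/3·44 = 56.67
J (Maxine): max(56.67, 31, 86) = 86
Root (Minnie): min(18, 58, 86) = 18

18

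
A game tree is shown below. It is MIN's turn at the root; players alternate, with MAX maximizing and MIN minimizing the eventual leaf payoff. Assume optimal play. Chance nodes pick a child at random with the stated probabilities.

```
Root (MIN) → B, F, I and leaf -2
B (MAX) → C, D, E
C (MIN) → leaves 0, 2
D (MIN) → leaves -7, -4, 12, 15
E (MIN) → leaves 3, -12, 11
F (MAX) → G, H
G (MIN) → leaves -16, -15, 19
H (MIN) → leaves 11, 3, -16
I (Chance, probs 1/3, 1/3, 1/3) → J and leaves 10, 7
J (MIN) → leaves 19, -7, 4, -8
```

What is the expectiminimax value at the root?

-16

C (MIN): min(0, 2) = 0
D (MIN): min(-7, -4, 12, 15) = -7
E (MIN): min(3, -12, 11) = -12
B (MAX): max(0, -7, -12) = 0
G (MIN): min(-16, -15, 19) = -16
H (MIN): min(11, 3, -16) = -16
F (MAX): max(-16, -16) = -16
J (MIN): min(19, -7, 4, -8) = -8
I (Chance): 1/3·-8 + 1/3·10 + 1/3·7 = 3
Root (MIN): min(0, -16, 3, -2) = -16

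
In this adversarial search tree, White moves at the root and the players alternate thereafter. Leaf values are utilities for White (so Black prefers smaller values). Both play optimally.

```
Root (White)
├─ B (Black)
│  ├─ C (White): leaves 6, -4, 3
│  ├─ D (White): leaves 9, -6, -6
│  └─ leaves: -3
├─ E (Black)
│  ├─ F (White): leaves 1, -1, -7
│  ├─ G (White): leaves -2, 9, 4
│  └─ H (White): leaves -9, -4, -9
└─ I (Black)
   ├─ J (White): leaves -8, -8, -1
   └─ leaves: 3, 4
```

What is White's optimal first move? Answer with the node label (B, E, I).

C (White): max(6, -4, 3) = 6
D (White): max(9, -6, -6) = 9
B (Black): min(6, 9, -3) = -3
F (White): max(1, -1, -7) = 1
G (White): max(-2, 9, 4) = 9
H (White): max(-9, -4, -9) = -4
E (Black): min(1, 9, -4) = -4
J (White): max(-8, -8, -1) = -1
I (Black): min(-1, 3, 4) = -1
Root (White): max(-3, -4, -1) = -1
White picks the child with the highest value: I (value -1).

I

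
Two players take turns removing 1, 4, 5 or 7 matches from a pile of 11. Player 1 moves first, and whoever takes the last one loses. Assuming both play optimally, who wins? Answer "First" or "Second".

W/L table (W = player to move can force a win):
i:   0  1  2  3  4  5  6  7  8  9 10 11
     W  L  W  L  W  W  W  W  W  L  W  L
Position 11 is L, so the second player wins.

Second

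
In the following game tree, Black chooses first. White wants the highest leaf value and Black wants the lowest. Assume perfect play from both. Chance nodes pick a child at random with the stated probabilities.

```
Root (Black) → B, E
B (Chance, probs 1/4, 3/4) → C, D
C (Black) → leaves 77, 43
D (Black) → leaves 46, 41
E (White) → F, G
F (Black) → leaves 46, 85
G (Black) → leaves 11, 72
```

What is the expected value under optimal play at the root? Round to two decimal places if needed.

C (Black): min(77, 43) = 43
D (Black): min(46, 41) = 41
B (Chance): 1/4·43 + 3/4·41 = 41.5
F (Black): min(46, 85) = 46
G (Black): min(11, 72) = 11
E (White): max(46, 11) = 46
Root (Black): min(41.5, 46) = 41.5

41.5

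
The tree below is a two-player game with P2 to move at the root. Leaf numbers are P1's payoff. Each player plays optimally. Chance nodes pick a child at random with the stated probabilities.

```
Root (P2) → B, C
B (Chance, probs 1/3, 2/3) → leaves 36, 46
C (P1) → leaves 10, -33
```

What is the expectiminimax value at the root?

10

B (Chance): 1/3·36 + 2/3·46 = 42.67
C (P1): max(10, -33) = 10
Root (P2): min(42.67, 10) = 10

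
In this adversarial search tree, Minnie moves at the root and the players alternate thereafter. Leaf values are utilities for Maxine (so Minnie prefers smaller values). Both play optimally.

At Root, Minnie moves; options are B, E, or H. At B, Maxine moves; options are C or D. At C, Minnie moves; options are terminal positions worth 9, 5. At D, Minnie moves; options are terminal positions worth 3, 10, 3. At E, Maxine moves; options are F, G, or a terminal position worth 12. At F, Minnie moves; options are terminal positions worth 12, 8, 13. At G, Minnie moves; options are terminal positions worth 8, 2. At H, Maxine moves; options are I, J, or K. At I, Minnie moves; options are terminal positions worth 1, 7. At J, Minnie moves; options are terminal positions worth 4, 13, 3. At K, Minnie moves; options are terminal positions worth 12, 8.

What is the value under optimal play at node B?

C: min(9, 5) = 5
D: min(3, 10, 3) = 3
B: max(5, 3) = 5

5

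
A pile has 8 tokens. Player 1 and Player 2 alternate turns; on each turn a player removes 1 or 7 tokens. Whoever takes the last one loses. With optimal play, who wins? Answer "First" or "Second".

First

Mark each pile size as W (mover wins) or L (mover loses):
i:   0  1  2  3  4  5  6  7  8
     W  L  W  L  W  L  W  L  W
Position 8 is W, so the first player wins.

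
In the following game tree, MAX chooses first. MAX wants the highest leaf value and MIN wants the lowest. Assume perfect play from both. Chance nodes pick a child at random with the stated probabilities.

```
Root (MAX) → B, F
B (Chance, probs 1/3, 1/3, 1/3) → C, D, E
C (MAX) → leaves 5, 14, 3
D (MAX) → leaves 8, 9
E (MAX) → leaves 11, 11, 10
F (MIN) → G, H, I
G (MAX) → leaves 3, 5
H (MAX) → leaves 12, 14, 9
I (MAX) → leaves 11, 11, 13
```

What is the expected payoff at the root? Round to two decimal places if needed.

11.33

C (MAX): max(5, 14, 3) = 14
D (MAX): max(8, 9) = 9
E (MAX): max(11, 11, 10) = 11
B (Chance): 1/3·14 + 1/3·9 + 1/3·11 = 11.33
G (MAX): max(3, 5) = 5
H (MAX): max(12, 14, 9) = 14
I (MAX): max(11, 11, 13) = 13
F (MIN): min(5, 14, 13) = 5
Root (MAX): max(11.33, 5) = 11.33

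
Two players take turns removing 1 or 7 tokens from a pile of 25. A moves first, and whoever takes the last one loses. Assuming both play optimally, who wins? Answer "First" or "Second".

Mark each pile size as W (mover wins) or L (mover loses):
i:   0  1  2  3  4  5  6  7  8  9 10 11 12 13 14 15 16 17 18 19 20 21 22 23 24 25
     W  L  W  L  W  L  W  L  W  L  W  L  W  L  W  L  W  L  W  L  W  L  W  L  W  L
Position 25 is L, so the second player wins.

Second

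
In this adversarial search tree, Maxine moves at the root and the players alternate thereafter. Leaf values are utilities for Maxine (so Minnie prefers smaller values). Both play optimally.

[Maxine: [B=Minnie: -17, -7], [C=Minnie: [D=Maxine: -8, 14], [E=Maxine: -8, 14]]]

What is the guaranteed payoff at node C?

D: max(-8, 14) = 14
E: max(-8, 14) = 14
C: min(14, 14) = 14

14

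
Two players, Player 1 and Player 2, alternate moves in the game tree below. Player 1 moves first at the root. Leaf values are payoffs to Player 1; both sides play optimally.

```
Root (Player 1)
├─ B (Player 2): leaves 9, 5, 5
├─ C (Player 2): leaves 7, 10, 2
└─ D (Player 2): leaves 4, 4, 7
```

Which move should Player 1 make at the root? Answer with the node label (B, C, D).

B (Player 2): min(9, 5, 5) = 5
C (Player 2): min(7, 10, 2) = 2
D (Player 2): min(4, 4, 7) = 4
Root (Player 1): max(5, 2, 4) = 5
Player 1 picks the child with the highest value: B (value 5).

B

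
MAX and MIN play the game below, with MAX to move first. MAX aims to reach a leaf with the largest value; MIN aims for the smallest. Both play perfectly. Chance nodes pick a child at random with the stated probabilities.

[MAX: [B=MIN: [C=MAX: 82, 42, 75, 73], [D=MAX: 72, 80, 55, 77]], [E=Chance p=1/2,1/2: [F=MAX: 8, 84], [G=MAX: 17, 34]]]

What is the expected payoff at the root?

80

C (MAX): max(82, 42, 75, 73) = 82
D (MAX): max(72, 80, 55, 77) = 80
B (MIN): min(82, 80) = 80
F (MAX): max(8, 84) = 84
G (MAX): max(17, 34) = 34
E (Chance): 1/2·84 + 1/2·34 = 59
Root (MAX): max(80, 59) = 80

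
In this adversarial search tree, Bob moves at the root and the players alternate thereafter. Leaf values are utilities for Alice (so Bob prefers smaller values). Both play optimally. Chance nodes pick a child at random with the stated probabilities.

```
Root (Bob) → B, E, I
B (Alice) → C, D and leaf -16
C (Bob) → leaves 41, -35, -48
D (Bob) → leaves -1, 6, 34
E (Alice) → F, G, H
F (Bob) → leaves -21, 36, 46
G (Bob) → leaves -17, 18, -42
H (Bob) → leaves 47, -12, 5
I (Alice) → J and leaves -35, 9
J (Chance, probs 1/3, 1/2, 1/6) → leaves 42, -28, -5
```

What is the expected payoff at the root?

C (Bob): min(41, -35, -48) = -48
D (Bob): min(-1, 6, 34) = -1
B (Alice): max(-48, -1, -16) = -1
F (Bob): min(-21, 36, 46) = -21
G (Bob): min(-17, 18, -42) = -42
H (Bob): min(47, -12, 5) = -12
E (Alice): max(-21, -42, -12) = -12
J (Chance): 1/3·42 + 1/2·-28 + 1/6·-5 = -0.83
I (Alice): max(-0.83, -35, 9) = 9
Root (Bob): min(-1, -12, 9) = -12

-12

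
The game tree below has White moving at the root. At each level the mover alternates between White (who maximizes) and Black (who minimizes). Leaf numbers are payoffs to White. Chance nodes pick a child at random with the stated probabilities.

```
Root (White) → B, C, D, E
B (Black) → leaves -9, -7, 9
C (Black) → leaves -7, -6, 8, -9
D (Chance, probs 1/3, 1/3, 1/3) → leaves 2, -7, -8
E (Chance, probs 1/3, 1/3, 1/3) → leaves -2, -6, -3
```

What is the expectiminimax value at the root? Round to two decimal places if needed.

-3.67

B (Black): min(-9, -7, 9) = -9
C (Black): min(-7, -6, 8, -9) = -9
D (Chance): 1/3·2 + 1/3·-7 + 1/3·-8 = -4.33
E (Chance): 1/3·-2 + 1/3·-6 + 1/3·-3 = -3.67
Root (White): max(-9, -9, -4.33, -3.67) = -3.67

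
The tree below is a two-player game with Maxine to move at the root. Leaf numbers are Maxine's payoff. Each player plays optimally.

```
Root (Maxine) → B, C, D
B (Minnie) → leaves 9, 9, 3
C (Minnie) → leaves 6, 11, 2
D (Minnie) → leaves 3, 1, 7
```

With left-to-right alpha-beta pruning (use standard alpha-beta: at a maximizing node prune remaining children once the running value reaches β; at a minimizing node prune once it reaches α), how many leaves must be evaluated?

B [α=-∞,β=+∞]: v=3
C [α=3,β=+∞]: v=2
D [α=3,β=+∞]: v=3 after child 1 ≤ α → α-cutoff, skip 2
Root [α=-∞,β=+∞]: v=3
Leaves evaluated: 7 of 9.

7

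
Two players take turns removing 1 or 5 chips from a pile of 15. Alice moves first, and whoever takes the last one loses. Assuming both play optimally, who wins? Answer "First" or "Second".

i:   0  1  2  3  4  5  6  7  8  9 10 11 12 13 14 15
     W  L  W  L  W  L  W  L  W  L  W  L  W  L  W  L
Position 15 is L, so the second player wins.

Second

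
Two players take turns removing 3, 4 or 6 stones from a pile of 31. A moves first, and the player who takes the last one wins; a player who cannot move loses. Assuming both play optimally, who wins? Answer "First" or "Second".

i:   0  1  2  3  4  5  6  7  8  9 10 11 12 13 14 15 16 17 18 19 20 21 22 23 24 25 26 27 28 29 30 31
     L  L  L  W  W  W  W  W  W  L  L  L  W  W  W  W  W  W  L  L  L  W  W  W  W  W  W  L  L  L  W  W
Position 31 is W, so the first player wins.

First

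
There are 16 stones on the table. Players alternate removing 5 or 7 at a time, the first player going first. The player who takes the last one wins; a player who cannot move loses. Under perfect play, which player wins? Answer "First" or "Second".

Second

Mark each pile size as W (mover wins) or L (mover loses):
i:   0  1  2  3  4  5  6  7  8  9 10 11 12 13 14 15 16
     L  L  L  L  L  W  W  W  W  W  W  W  L  L  L  L  L
Position 16 is L, so the second player wins.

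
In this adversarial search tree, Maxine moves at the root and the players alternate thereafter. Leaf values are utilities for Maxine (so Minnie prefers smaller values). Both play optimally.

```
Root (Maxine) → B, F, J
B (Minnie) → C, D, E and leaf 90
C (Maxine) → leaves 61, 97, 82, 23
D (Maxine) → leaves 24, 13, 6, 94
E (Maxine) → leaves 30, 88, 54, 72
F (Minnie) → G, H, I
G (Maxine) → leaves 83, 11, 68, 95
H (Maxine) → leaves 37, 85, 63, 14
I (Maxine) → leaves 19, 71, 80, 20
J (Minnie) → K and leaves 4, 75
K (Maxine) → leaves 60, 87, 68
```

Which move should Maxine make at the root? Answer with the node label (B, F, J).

B

C (Maxine): max(61, 97, 82, 23) = 97
D (Maxine): max(24, 13, 6, 94) = 94
E (Maxine): max(30, 88, 54, 72) = 88
B (Minnie): min(97, 94, 88, 90) = 88
G (Maxine): max(83, 11, 68, 95) = 95
H (Maxine): max(37, 85, 63, 14) = 85
I (Maxine): max(19, 71, 80, 20) = 80
F (Minnie): min(95, 85, 80) = 80
K (Maxine): max(60, 87, 68) = 87
J (Minnie): min(87, 4, 75) = 4
Root (Maxine): max(88, 80, 4) = 88
Maxine picks the child with the highest value: B (value 88).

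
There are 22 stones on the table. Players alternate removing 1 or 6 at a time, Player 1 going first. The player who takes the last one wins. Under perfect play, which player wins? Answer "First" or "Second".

Mark each pile size as W (mover wins) or L (mover loses):
i:   0  1  2  3  4  5  6  7  8  9 10 11 12 13 14 15 16 17 18 19 20 21 22
     L  W  L  W  L  W  W  L  W  L  W  L  W  W  L  W  L  W  L  W  W  L  W
Position 22 is W, so the first player wins.

First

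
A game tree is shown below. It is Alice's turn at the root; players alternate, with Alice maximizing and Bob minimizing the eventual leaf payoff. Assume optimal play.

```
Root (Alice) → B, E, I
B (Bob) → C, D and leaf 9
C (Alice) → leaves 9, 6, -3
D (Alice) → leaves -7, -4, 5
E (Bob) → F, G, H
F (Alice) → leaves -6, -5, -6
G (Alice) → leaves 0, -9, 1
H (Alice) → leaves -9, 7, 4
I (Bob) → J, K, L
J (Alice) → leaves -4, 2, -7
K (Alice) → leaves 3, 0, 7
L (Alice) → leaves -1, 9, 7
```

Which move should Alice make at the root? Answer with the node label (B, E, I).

C (Alice): max(9, 6, -3) = 9
D (Alice): max(-7, -4, 5) = 5
B (Bob): min(9, 5, 9) = 5
F (Alice): max(-6, -5, -6) = -5
G (Alice): max(0, -9, 1) = 1
H (Alice): max(-9, 7, 4) = 7
E (Bob): min(-5, 1, 7) = -5
J (Alice): max(-4, 2, -7) = 2
K (Alice): max(3, 0, 7) = 7
L (Alice): max(-1, 9, 7) = 9
I (Bob): min(2, 7, 9) = 2
Root (Alice): max(5, -5, 2) = 5
Alice picks the child with the highest value: B (value 5).

B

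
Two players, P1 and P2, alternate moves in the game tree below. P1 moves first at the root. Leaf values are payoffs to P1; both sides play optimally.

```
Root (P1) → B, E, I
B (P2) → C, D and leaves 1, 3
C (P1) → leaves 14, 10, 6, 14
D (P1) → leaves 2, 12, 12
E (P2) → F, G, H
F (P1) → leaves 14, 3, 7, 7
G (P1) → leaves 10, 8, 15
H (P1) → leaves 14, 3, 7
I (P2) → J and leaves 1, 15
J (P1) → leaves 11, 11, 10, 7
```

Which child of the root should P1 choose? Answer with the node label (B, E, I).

C (P1): max(14, 10, 6, 14) = 14
D (P1): max(2, 12, 12) = 12
B (P2): min(14, 12, 1, 3) = 1
F (P1): max(14, 3, 7, 7) = 14
G (P1): max(10, 8, 15) = 15
H (P1): max(14, 3, 7) = 14
E (P2): min(14, 15, 14) = 14
J (P1): max(11, 11, 10, 7) = 11
I (P2): min(11, 1, 15) = 1
Root (P1): max(1, 14, 1) = 14
P1 picks the child with the highest value: E (value 14).

E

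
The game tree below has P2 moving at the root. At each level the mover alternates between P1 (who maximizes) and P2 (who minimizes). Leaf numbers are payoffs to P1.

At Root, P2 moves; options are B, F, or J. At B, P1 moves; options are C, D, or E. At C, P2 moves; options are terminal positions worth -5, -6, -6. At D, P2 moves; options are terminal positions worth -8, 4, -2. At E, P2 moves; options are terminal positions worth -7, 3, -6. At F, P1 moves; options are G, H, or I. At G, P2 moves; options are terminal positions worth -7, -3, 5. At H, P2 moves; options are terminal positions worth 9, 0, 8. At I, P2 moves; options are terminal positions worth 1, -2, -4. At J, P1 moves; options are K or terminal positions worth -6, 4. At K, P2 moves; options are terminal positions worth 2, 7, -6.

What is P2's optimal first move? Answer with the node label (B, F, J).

B

C (P2): min(-5, -6, -6) = -6
D (P2): min(-8, 4, -2) = -8
E (P2): min(-7, 3, -6) = -7
B (P1): max(-6, -8, -7) = -6
G (P2): min(-7, -3, 5) = -7
H (P2): min(9, 0, 8) = 0
I (P2): min(1, -2, -4) = -4
F (P1): max(-7, 0, -4) = 0
K (P2): min(2, 7, -6) = -6
J (P1): max(-6, -6, 4) = 4
Root (P2): min(-6, 0, 4) = -6
P2 picks the child with the lowest value: B (value -6).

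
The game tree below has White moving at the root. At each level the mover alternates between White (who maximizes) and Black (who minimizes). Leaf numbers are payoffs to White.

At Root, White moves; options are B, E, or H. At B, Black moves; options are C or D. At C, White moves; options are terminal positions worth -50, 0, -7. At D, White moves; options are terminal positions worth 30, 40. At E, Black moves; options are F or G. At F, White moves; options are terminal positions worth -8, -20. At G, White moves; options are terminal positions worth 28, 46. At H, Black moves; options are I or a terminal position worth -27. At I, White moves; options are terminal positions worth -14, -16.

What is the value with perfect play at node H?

-27

I: max(-14, -16) = -14
H: min(-14, -27) = -27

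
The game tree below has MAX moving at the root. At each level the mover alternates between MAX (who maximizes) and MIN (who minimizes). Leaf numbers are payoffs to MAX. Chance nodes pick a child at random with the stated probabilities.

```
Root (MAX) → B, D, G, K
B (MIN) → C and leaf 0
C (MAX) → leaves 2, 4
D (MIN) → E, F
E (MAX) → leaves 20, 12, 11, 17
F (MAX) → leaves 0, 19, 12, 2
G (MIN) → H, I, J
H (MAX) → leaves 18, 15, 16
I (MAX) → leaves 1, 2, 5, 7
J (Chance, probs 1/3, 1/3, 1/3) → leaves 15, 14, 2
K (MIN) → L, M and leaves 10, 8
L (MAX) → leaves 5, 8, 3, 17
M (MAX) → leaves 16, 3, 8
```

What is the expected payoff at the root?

19

C (MAX): max(2, 4) = 4
B (MIN): min(4, 0) = 0
E (MAX): max(20, 12, 11, 17) = 20
F (MAX): max(0, 19, 12, 2) = 19
D (MIN): min(20, 19) = 19
H (MAX): max(18, 15, 16) = 18
I (MAX): max(1, 2, 5, 7) = 7
J (Chance): 1/3·15 + 1/3·14 + 1/3·2 = 10.33
G (MIN): min(18, 7, 10.33) = 7
L (MAX): max(5, 8, 3, 17) = 17
M (MAX): max(16, 3, 8) = 16
K (MIN): min(17, 16, 10, 8) = 8
Root (MAX): max(0, 19, 7, 8) = 19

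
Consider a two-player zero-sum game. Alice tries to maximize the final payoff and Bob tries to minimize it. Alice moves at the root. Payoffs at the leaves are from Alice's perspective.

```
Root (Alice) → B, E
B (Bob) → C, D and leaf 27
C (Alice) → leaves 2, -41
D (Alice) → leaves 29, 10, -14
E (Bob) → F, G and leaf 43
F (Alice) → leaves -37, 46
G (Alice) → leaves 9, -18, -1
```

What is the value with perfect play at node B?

C: max(2, -41) = 2
D: max(29, 10, -14) = 29
B: min(2, 29, 27) = 2

2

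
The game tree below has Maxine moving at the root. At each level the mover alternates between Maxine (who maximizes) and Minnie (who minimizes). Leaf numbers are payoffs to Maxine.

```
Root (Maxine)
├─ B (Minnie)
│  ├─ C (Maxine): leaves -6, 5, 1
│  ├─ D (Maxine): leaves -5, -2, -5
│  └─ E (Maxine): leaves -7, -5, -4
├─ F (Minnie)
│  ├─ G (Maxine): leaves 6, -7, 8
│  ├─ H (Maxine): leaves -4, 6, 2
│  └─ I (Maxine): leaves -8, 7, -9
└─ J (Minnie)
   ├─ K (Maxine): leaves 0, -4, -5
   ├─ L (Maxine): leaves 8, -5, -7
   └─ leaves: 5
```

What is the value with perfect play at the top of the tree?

C (Maxine): max(-6, 5, 1) = 5
D (Maxine): max(-5, -2, -5) = -2
E (Maxine): max(-7, -5, -4) = -4
B (Minnie): min(5, -2, -4) = -4
G (Maxine): max(6, -7, 8) = 8
H (Maxine): max(-4, 6, 2) = 6
I (Maxine): max(-8, 7, -9) = 7
F (Minnie): min(8, 6, 7) = 6
K (Maxine): max(0, -4, -5) = 0
L (Maxine): max(8, -5, -7) = 8
J (Minnie): min(0, 8, 5) = 0
Root (Maxine): max(-4, 6, 0) = 6

6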